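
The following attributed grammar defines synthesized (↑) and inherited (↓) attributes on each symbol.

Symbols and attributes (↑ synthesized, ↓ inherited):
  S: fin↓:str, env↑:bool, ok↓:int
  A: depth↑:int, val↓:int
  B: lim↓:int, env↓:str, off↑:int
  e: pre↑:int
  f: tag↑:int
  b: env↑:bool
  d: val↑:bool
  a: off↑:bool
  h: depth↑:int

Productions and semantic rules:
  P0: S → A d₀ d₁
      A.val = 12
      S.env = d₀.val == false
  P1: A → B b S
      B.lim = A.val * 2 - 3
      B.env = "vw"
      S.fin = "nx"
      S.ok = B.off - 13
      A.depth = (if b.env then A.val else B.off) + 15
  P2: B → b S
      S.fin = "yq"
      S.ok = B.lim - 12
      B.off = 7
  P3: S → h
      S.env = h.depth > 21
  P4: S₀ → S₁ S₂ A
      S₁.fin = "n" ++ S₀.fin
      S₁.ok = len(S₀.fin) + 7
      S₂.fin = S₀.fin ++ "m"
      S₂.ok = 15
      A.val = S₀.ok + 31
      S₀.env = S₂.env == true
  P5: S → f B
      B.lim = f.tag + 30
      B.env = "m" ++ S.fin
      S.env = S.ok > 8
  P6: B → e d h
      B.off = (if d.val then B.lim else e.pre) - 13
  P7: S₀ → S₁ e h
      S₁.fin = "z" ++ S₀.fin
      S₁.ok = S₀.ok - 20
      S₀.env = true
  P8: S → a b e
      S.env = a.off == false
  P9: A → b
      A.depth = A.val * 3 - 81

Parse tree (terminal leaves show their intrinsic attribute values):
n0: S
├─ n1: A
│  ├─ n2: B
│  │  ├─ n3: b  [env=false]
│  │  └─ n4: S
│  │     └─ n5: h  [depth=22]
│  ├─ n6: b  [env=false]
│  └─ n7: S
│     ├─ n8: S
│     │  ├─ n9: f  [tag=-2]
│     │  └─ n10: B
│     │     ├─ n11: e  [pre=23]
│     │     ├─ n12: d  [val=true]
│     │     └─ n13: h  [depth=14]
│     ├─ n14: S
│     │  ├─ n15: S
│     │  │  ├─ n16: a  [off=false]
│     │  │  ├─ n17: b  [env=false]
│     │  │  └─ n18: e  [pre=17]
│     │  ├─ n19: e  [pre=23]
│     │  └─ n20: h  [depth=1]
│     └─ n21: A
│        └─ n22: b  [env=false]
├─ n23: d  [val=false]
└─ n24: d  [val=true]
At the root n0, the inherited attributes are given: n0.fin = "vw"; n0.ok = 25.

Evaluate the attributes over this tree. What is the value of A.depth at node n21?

-6

1. n0.fin = "vw"  [given at root]
2. n0.ok = 25  [given at root]
3. n1.val = 12  [12]
4. n2.lim = 21  [A.val * 2 - 3]
5. n2.env = "vw"  ["vw"]
6. n3.env = false  [terminal]
7. n4.fin = "yq"  ["yq"]
8. n4.ok = 9  [B.lim - 12]
9. n5.depth = 22  [terminal]
10. n4.env = true  [h.depth > 21]
11. n2.off = 7  [7]
12. n6.env = false  [terminal]
13. n7.fin = "nx"  ["nx"]
14. n7.ok = -6  [B.off - 13]
15. n8.fin = "nnx"  ["n" ++ S₀.fin]
16. n8.ok = 9  [len(S₀.fin) + 7]
17. n9.tag = -2  [terminal]
18. n10.lim = 28  [f.tag + 30]
19. n10.env = "mnnx"  ["m" ++ S.fin]
20. n11.pre = 23  [terminal]
21. n12.val = true  [terminal]
22. n13.depth = 14  [terminal]
23. n10.off = 15  [(if d.val then B.lim else e.pre) - 13]
24. n8.env = true  [S.ok > 8]
25. n14.fin = "nxm"  [S₀.fin ++ "m"]
26. n14.ok = 15  [15]
27. n15.fin = "znxm"  ["z" ++ S₀.fin]
28. n15.ok = -5  [S₀.ok - 20]
29. n16.off = false  [terminal]
30. n17.env = false  [terminal]
31. n18.pre = 17  [terminal]
32. n15.env = true  [a.off == false]
33. n19.pre = 23  [terminal]
34. n20.depth = 1  [terminal]
35. n14.env = true  [true]
36. n21.val = 25  [S₀.ok + 31]
37. n22.env = false  [terminal]
38. n21.depth = -6  [A.val * 3 - 81]
39. n7.env = true  [S₂.env == true]
40. n1.depth = 22  [(if b.env then A.val else B.off) + 15]
41. n23.val = false  [terminal]
42. n24.val = true  [terminal]
43. n0.env = true  [d₀.val == false]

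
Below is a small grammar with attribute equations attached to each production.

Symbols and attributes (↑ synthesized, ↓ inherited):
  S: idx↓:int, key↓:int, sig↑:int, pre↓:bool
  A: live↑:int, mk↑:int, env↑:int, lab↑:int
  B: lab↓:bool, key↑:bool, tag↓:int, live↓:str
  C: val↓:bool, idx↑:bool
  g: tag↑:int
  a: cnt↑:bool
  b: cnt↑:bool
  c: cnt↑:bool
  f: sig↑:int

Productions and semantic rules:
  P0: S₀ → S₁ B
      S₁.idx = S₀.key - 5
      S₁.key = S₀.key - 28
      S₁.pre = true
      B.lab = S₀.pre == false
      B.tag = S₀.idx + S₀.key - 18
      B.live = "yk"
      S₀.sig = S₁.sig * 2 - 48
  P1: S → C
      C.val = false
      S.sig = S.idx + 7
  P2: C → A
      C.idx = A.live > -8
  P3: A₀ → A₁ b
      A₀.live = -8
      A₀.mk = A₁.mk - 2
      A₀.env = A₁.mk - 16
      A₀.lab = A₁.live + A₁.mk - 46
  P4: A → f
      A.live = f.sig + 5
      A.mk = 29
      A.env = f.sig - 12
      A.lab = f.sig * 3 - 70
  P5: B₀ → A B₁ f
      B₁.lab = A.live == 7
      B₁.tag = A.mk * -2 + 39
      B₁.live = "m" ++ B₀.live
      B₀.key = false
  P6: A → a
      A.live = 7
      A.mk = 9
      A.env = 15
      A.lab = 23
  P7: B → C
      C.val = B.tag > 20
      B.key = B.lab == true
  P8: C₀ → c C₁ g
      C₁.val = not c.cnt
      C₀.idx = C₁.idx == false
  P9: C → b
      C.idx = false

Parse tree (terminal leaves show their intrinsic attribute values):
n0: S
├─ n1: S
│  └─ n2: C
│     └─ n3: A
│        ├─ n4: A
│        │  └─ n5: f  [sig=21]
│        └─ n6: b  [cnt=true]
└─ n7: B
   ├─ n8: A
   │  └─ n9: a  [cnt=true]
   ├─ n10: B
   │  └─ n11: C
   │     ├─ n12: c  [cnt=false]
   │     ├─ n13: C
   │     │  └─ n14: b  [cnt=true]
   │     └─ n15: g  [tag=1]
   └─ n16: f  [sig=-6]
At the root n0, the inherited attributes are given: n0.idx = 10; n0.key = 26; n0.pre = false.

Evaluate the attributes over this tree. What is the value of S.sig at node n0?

1. n0.idx = 10  [given at root]
2. n0.key = 26  [given at root]
3. n0.pre = false  [given at root]
4. n1.idx = 21  [S₀.key - 5]
5. n1.key = -2  [S₀.key - 28]
6. n1.pre = true  [true]
7. n2.val = false  [false]
8. n5.sig = 21  [terminal]
9. n4.live = 26  [f.sig + 5]
10. n4.mk = 29  [29]
11. n4.env = 9  [f.sig - 12]
12. n4.lab = -7  [f.sig * 3 - 70]
13. n6.cnt = true  [terminal]
14. n3.live = -8  [-8]
15. n3.mk = 27  [A₁.mk - 2]
16. n3.env = 13  [A₁.mk - 16]
17. n3.lab = 9  [A₁.live + A₁.mk - 46]
18. n2.idx = false  [A.live > -8]
19. n1.sig = 28  [S.idx + 7]
20. n7.lab = true  [S₀.pre == false]
21. n7.tag = 18  [S₀.idx + S₀.key - 18]
22. n7.live = "yk"  ["yk"]
23. n9.cnt = true  [terminal]
24. n8.live = 7  [7]
25. n8.mk = 9  [9]
26. n8.env = 15  [15]
27. n8.lab = 23  [23]
28. n10.lab = true  [A.live == 7]
29. n10.tag = 21  [A.mk * -2 + 39]
30. n10.live = "myk"  ["m" ++ B₀.live]
31. n11.val = true  [B.tag > 20]
32. n12.cnt = false  [terminal]
33. n13.val = true  [not c.cnt]
34. n14.cnt = true  [terminal]
35. n13.idx = false  [false]
36. n15.tag = 1  [terminal]
37. n11.idx = true  [C₁.idx == false]
38. n10.key = true  [B.lab == true]
39. n16.sig = -6  [terminal]
40. n7.key = false  [false]
41. n0.sig = 8  [S₁.sig * 2 - 48]

8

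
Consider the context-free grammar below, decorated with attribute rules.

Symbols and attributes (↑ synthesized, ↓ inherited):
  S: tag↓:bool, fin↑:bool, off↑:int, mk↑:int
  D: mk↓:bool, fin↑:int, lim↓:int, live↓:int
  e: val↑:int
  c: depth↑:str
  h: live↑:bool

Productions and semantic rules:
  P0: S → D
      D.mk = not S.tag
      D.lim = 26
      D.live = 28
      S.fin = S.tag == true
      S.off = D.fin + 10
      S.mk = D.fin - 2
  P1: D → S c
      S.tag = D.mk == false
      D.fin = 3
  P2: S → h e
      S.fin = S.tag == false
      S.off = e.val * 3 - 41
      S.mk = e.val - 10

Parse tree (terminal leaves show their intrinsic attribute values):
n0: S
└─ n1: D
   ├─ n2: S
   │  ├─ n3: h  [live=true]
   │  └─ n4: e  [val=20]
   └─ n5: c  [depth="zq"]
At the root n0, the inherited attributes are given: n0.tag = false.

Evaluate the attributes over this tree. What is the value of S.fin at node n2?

1. n0.tag = false  [given at root]
2. n1.mk = true  [not S.tag]
3. n1.lim = 26  [26]
4. n1.live = 28  [28]
5. n2.tag = false  [D.mk == false]
6. n3.live = true  [terminal]
7. n4.val = 20  [terminal]
8. n2.fin = true  [S.tag == false]
9. n2.off = 19  [e.val * 3 - 41]
10. n2.mk = 10  [e.val - 10]
11. n5.depth = "zq"  [terminal]
12. n1.fin = 3  [3]
13. n0.fin = false  [S.tag == true]
14. n0.off = 13  [D.fin + 10]
15. n0.mk = 1  [D.fin - 2]

true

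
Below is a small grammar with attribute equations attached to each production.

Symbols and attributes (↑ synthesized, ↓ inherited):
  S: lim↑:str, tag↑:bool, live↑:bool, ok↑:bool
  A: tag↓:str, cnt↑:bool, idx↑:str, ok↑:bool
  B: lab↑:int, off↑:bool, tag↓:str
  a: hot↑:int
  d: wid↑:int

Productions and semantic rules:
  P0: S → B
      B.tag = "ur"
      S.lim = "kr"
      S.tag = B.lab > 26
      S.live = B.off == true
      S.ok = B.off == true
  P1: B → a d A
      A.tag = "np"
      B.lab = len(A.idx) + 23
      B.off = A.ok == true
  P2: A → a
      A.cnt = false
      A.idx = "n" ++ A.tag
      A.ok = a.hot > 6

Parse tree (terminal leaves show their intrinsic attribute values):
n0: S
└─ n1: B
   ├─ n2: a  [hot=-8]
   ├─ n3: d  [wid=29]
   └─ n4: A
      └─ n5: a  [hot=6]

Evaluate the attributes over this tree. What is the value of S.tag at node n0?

1. n1.tag = "ur"  ["ur"]
2. n2.hot = -8  [terminal]
3. n3.wid = 29  [terminal]
4. n4.tag = "np"  ["np"]
5. n5.hot = 6  [terminal]
6. n4.cnt = false  [false]
7. n4.idx = "nnp"  ["n" ++ A.tag]
8. n4.ok = false  [a.hot > 6]
9. n1.lab = 26  [len(A.idx) + 23]
10. n1.off = false  [A.ok == true]
11. n0.lim = "kr"  ["kr"]
12. n0.tag = false  [B.lab > 26]
13. n0.live = false  [B.off == true]
14. n0.ok = false  [B.off == true]

false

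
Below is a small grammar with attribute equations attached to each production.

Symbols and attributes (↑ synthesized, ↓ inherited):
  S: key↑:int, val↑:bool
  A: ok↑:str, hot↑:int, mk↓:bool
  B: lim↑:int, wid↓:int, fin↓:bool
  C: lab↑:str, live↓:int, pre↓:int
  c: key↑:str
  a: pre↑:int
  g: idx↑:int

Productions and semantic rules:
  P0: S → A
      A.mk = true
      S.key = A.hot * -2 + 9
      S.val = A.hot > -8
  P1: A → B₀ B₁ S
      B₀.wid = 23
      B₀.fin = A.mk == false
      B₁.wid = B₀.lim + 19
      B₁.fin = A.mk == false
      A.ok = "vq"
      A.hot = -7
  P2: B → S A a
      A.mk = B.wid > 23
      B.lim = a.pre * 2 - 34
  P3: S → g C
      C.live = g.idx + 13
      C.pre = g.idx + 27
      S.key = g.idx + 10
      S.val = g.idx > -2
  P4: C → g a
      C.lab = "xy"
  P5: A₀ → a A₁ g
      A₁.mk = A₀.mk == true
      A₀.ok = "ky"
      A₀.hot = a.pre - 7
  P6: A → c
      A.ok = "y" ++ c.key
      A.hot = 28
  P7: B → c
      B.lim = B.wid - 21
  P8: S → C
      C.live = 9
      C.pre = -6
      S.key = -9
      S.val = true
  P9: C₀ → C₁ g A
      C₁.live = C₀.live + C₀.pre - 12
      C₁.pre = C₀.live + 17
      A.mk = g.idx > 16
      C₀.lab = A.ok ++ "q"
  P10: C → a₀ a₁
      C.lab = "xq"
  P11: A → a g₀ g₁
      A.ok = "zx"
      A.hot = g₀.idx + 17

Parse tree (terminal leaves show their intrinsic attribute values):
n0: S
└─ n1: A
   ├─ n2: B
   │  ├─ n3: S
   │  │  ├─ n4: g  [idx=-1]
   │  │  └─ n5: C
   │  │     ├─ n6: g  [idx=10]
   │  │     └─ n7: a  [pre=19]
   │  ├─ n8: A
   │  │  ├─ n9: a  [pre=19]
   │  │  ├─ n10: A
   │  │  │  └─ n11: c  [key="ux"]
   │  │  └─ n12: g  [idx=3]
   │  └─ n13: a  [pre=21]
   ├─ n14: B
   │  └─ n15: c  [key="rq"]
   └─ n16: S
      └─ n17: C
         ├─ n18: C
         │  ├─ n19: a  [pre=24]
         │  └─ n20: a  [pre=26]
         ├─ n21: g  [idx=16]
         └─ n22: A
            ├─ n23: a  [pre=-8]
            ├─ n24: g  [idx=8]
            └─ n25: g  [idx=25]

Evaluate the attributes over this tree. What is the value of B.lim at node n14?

1. n1.mk = true  [true]
2. n2.wid = 23  [23]
3. n2.fin = false  [A.mk == false]
4. n4.idx = -1  [terminal]
5. n5.live = 12  [g.idx + 13]
6. n5.pre = 26  [g.idx + 27]
7. n6.idx = 10  [terminal]
8. n7.pre = 19  [terminal]
9. n5.lab = "xy"  ["xy"]
10. n3.key = 9  [g.idx + 10]
11. n3.val = true  [g.idx > -2]
12. n8.mk = false  [B.wid > 23]
13. n9.pre = 19  [terminal]
14. n10.mk = false  [A₀.mk == true]
15. n11.key = "ux"  [terminal]
16. n10.ok = "yux"  ["y" ++ c.key]
17. n10.hot = 28  [28]
18. n12.idx = 3  [terminal]
19. n8.ok = "ky"  ["ky"]
20. n8.hot = 12  [a.pre - 7]
21. n13.pre = 21  [terminal]
22. n2.lim = 8  [a.pre * 2 - 34]
23. n14.wid = 27  [B₀.lim + 19]
24. n14.fin = false  [A.mk == false]
25. n15.key = "rq"  [terminal]
26. n14.lim = 6  [B.wid - 21]
27. n17.live = 9  [9]
28. n17.pre = -6  [-6]
29. n18.live = -9  [C₀.live + C₀.pre - 12]
30. n18.pre = 26  [C₀.live + 17]
31. n19.pre = 24  [terminal]
32. n20.pre = 26  [terminal]
33. n18.lab = "xq"  ["xq"]
34. n21.idx = 16  [terminal]
35. n22.mk = false  [g.idx > 16]
36. n23.pre = -8  [terminal]
37. n24.idx = 8  [terminal]
38. n25.idx = 25  [terminal]
39. n22.ok = "zx"  ["zx"]
40. n22.hot = 25  [g₀.idx + 17]
41. n17.lab = "zxq"  [A.ok ++ "q"]
42. n16.key = -9  [-9]
43. n16.val = true  [true]
44. n1.ok = "vq"  ["vq"]
45. n1.hot = -7  [-7]
46. n0.key = 23  [A.hot * -2 + 9]
47. n0.val = true  [A.hot > -8]

6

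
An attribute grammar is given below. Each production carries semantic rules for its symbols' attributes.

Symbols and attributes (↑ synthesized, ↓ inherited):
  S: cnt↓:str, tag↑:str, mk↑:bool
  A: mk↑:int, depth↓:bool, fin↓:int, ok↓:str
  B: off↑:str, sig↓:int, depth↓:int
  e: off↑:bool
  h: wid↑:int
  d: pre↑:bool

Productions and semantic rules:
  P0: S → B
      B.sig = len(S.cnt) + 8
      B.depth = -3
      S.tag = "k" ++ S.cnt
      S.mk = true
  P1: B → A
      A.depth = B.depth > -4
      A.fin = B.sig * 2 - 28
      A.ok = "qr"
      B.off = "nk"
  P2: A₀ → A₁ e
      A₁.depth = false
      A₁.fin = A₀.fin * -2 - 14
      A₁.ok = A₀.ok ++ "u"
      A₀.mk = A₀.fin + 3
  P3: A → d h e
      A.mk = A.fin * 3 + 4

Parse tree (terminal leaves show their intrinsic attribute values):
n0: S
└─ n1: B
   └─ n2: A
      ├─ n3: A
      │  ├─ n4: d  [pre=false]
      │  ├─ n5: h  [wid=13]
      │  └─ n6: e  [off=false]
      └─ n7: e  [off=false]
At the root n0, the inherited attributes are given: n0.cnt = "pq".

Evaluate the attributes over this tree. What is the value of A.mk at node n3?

1. n0.cnt = "pq"  [given at root]
2. n1.sig = 10  [len(S.cnt) + 8]
3. n1.depth = -3  [-3]
4. n2.depth = true  [B.depth > -4]
5. n2.fin = -8  [B.sig * 2 - 28]
6. n2.ok = "qr"  ["qr"]
7. n3.depth = false  [false]
8. n3.fin = 2  [A₀.fin * -2 - 14]
9. n3.ok = "qru"  [A₀.ok ++ "u"]
10. n4.pre = false  [terminal]
11. n5.wid = 13  [terminal]
12. n6.off = false  [terminal]
13. n3.mk = 10  [A.fin * 3 + 4]
14. n7.off = false  [terminal]
15. n2.mk = -5  [A₀.fin + 3]
16. n1.off = "nk"  ["nk"]
17. n0.tag = "kpq"  ["k" ++ S.cnt]
18. n0.mk = true  [true]

10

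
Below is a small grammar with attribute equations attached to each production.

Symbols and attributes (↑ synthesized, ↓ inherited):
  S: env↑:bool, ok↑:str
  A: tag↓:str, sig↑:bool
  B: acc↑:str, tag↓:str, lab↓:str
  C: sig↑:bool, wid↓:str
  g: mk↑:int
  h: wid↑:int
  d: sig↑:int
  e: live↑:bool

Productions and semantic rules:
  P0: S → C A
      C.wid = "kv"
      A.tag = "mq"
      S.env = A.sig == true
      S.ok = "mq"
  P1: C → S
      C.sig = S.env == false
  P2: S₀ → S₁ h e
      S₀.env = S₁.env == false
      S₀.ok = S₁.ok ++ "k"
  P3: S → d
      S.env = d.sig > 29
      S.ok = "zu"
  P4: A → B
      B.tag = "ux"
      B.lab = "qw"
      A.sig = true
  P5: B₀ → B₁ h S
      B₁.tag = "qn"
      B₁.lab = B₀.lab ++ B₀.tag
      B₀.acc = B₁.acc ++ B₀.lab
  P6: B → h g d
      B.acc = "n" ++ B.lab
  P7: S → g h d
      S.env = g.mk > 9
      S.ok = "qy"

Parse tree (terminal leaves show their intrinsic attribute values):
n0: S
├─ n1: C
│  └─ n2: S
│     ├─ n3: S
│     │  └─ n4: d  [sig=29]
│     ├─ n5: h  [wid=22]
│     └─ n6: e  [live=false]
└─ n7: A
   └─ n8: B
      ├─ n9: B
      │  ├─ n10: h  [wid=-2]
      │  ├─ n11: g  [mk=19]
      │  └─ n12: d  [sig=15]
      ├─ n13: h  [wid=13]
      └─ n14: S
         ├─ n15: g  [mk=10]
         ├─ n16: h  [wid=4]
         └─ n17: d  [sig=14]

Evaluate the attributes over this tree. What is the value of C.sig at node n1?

false

1. n1.wid = "kv"  ["kv"]
2. n4.sig = 29  [terminal]
3. n3.env = false  [d.sig > 29]
4. n3.ok = "zu"  ["zu"]
5. n5.wid = 22  [terminal]
6. n6.live = false  [terminal]
7. n2.env = true  [S₁.env == false]
8. n2.ok = "zuk"  [S₁.ok ++ "k"]
9. n1.sig = false  [S.env == false]
10. n7.tag = "mq"  ["mq"]
11. n8.tag = "ux"  ["ux"]
12. n8.lab = "qw"  ["qw"]
13. n9.tag = "qn"  ["qn"]
14. n9.lab = "qwux"  [B₀.lab ++ B₀.tag]
15. n10.wid = -2  [terminal]
16. n11.mk = 19  [terminal]
17. n12.sig = 15  [terminal]
18. n9.acc = "nqwux"  ["n" ++ B.lab]
19. n13.wid = 13  [terminal]
20. n15.mk = 10  [terminal]
21. n16.wid = 4  [terminal]
22. n17.sig = 14  [terminal]
23. n14.env = true  [g.mk > 9]
24. n14.ok = "qy"  ["qy"]
25. n8.acc = "nqwuxqw"  [B₁.acc ++ B₀.lab]
26. n7.sig = true  [true]
27. n0.env = true  [A.sig == true]
28. n0.ok = "mq"  ["mq"]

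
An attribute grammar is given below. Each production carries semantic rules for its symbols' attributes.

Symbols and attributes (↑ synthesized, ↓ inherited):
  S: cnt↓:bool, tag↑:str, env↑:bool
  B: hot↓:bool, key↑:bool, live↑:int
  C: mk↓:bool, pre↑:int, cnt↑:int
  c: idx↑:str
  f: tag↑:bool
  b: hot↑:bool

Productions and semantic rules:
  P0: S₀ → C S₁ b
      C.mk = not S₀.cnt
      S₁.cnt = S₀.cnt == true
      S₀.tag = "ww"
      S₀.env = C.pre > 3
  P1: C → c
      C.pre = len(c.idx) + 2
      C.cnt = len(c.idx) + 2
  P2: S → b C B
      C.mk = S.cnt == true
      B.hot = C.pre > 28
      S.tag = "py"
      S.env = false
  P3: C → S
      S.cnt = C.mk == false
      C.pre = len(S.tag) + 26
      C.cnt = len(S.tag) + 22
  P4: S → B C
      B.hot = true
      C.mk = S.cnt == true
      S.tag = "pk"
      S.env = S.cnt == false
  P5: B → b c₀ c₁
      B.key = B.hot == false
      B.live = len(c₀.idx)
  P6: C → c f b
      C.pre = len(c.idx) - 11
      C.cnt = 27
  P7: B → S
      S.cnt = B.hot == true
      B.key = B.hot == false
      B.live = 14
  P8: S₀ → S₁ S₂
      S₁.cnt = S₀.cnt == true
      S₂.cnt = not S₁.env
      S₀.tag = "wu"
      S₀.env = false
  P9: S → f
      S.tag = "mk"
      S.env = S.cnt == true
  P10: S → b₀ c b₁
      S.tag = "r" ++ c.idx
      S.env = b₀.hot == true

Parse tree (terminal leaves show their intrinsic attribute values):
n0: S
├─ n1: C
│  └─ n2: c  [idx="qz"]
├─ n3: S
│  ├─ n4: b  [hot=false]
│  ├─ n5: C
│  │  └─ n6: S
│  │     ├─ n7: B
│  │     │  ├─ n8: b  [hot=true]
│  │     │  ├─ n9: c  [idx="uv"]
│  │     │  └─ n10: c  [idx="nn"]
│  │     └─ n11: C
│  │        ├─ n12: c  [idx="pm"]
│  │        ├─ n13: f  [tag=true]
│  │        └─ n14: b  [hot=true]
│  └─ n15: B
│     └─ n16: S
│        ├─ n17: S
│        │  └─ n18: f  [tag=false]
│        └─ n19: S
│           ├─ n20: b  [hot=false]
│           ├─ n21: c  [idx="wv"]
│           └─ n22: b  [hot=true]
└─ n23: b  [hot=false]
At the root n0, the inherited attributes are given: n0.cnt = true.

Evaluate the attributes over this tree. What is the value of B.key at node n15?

true

1. n0.cnt = true  [given at root]
2. n1.mk = false  [not S₀.cnt]
3. n2.idx = "qz"  [terminal]
4. n1.pre = 4  [len(c.idx) + 2]
5. n1.cnt = 4  [len(c.idx) + 2]
6. n3.cnt = true  [S₀.cnt == true]
7. n4.hot = false  [terminal]
8. n5.mk = true  [S.cnt == true]
9. n6.cnt = false  [C.mk == false]
10. n7.hot = true  [true]
11. n8.hot = true  [terminal]
12. n9.idx = "uv"  [terminal]
13. n10.idx = "nn"  [terminal]
14. n7.key = false  [B.hot == false]
15. n7.live = 2  [len(c₀.idx)]
16. n11.mk = false  [S.cnt == true]
17. n12.idx = "pm"  [terminal]
18. n13.tag = true  [terminal]
19. n14.hot = true  [terminal]
20. n11.pre = -9  [len(c.idx) - 11]
21. n11.cnt = 27  [27]
22. n6.tag = "pk"  ["pk"]
23. n6.env = true  [S.cnt == false]
24. n5.pre = 28  [len(S.tag) + 26]
25. n5.cnt = 24  [len(S.tag) + 22]
26. n15.hot = false  [C.pre > 28]
27. n16.cnt = false  [B.hot == true]
28. n17.cnt = false  [S₀.cnt == true]
29. n18.tag = false  [terminal]
30. n17.tag = "mk"  ["mk"]
31. n17.env = false  [S.cnt == true]
32. n19.cnt = true  [not S₁.env]
33. n20.hot = false  [terminal]
34. n21.idx = "wv"  [terminal]
35. n22.hot = true  [terminal]
36. n19.tag = "rwv"  ["r" ++ c.idx]
37. n19.env = false  [b₀.hot == true]
38. n16.tag = "wu"  ["wu"]
39. n16.env = false  [false]
40. n15.key = true  [B.hot == false]
41. n15.live = 14  [14]
42. n3.tag = "py"  ["py"]
43. n3.env = false  [false]
44. n23.hot = false  [terminal]
45. n0.tag = "ww"  ["ww"]
46. n0.env = true  [C.pre > 3]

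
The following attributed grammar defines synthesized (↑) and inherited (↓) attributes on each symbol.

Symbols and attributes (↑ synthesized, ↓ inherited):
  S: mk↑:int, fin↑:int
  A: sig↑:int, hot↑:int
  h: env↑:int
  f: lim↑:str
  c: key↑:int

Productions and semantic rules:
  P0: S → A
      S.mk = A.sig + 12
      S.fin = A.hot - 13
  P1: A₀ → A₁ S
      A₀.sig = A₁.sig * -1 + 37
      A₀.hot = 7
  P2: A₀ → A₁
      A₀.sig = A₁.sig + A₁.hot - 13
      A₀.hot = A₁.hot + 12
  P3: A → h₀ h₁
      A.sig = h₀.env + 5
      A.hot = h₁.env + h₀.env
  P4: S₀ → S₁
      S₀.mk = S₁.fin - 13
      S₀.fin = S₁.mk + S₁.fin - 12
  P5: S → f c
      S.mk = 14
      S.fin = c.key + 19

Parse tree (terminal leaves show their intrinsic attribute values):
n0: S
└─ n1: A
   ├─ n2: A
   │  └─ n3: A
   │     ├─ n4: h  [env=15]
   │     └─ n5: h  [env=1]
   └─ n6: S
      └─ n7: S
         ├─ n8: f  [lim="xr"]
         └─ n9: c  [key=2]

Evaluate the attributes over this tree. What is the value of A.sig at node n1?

14

1. n4.env = 15  [terminal]
2. n5.env = 1  [terminal]
3. n3.sig = 20  [h₀.env + 5]
4. n3.hot = 16  [h₁.env + h₀.env]
5. n2.sig = 23  [A₁.sig + A₁.hot - 13]
6. n2.hot = 28  [A₁.hot + 12]
7. n8.lim = "xr"  [terminal]
8. n9.key = 2  [terminal]
9. n7.mk = 14  [14]
10. n7.fin = 21  [c.key + 19]
11. n6.mk = 8  [S₁.fin - 13]
12. n6.fin = 23  [S₁.mk + S₁.fin - 12]
13. n1.sig = 14  [A₁.sig * -1 + 37]
14. n1.hot = 7  [7]
15. n0.mk = 26  [A.sig + 12]
16. n0.fin = -6  [A.hot - 13]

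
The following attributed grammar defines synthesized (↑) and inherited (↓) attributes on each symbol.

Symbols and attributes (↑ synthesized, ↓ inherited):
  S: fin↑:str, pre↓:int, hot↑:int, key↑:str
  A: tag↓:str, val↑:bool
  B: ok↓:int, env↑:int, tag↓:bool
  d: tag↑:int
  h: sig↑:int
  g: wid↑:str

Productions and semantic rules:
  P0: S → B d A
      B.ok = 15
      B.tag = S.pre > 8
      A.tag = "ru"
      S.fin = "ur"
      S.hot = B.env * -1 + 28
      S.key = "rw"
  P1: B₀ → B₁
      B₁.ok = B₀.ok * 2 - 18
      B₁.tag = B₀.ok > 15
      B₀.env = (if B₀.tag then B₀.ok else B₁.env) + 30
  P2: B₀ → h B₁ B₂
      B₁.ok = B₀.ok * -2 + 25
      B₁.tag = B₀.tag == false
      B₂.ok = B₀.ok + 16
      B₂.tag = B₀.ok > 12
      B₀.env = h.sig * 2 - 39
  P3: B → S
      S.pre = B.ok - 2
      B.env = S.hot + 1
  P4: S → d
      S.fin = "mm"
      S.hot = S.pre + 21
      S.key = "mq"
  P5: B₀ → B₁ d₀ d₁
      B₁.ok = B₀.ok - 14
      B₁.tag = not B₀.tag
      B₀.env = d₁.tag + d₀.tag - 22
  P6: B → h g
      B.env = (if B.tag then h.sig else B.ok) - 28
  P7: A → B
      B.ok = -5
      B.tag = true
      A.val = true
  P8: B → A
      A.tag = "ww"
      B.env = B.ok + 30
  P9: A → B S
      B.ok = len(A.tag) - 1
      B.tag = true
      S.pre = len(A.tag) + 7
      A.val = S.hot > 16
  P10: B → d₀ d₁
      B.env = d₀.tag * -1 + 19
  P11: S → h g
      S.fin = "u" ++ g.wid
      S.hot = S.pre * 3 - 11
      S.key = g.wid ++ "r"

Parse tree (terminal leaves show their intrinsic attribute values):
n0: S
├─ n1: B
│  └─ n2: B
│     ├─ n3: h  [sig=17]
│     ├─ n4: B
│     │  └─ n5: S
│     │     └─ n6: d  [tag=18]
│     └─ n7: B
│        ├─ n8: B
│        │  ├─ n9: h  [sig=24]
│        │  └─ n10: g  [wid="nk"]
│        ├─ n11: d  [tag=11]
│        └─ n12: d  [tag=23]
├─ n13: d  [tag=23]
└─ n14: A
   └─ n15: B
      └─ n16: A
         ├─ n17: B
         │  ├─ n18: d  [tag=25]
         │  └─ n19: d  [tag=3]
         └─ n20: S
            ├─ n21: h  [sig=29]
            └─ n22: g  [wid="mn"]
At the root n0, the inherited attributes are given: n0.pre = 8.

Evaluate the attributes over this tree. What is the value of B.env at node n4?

1. n0.pre = 8  [given at root]
2. n1.ok = 15  [15]
3. n1.tag = false  [S.pre > 8]
4. n2.ok = 12  [B₀.ok * 2 - 18]
5. n2.tag = false  [B₀.ok > 15]
6. n3.sig = 17  [terminal]
7. n4.ok = 1  [B₀.ok * -2 + 25]
8. n4.tag = true  [B₀.tag == false]
9. n5.pre = -1  [B.ok - 2]
10. n6.tag = 18  [terminal]
11. n5.fin = "mm"  ["mm"]
12. n5.hot = 20  [S.pre + 21]
13. n5.key = "mq"  ["mq"]
14. n4.env = 21  [S.hot + 1]
15. n7.ok = 28  [B₀.ok + 16]
16. n7.tag = false  [B₀.ok > 12]
17. n8.ok = 14  [B₀.ok - 14]
18. n8.tag = true  [not B₀.tag]
19. n9.sig = 24  [terminal]
20. n10.wid = "nk"  [terminal]
21. n8.env = -4  [(if B.tag then h.sig else B.ok) - 28]
22. n11.tag = 11  [terminal]
23. n12.tag = 23  [terminal]
24. n7.env = 12  [d₁.tag + d₀.tag - 22]
25. n2.env = -5  [h.sig * 2 - 39]
26. n1.env = 25  [(if B₀.tag then B₀.ok else B₁.env) + 30]
27. n13.tag = 23  [terminal]
28. n14.tag = "ru"  ["ru"]
29. n15.ok = -5  [-5]
30. n15.tag = true  [true]
31. n16.tag = "ww"  ["ww"]
32. n17.ok = 1  [len(A.tag) - 1]
33. n17.tag = true  [true]
34. n18.tag = 25  [terminal]
35. n19.tag = 3  [terminal]
36. n17.env = -6  [d₀.tag * -1 + 19]
37. n20.pre = 9  [len(A.tag) + 7]
38. n21.sig = 29  [terminal]
39. n22.wid = "mn"  [terminal]
40. n20.fin = "umn"  ["u" ++ g.wid]
41. n20.hot = 16  [S.pre * 3 - 11]
42. n20.key = "mnr"  [g.wid ++ "r"]
43. n16.val = false  [S.hot > 16]
44. n15.env = 25  [B.ok + 30]
45. n14.val = true  [true]
46. n0.fin = "ur"  ["ur"]
47. n0.hot = 3  [B.env * -1 + 28]
48. n0.key = "rw"  ["rw"]

21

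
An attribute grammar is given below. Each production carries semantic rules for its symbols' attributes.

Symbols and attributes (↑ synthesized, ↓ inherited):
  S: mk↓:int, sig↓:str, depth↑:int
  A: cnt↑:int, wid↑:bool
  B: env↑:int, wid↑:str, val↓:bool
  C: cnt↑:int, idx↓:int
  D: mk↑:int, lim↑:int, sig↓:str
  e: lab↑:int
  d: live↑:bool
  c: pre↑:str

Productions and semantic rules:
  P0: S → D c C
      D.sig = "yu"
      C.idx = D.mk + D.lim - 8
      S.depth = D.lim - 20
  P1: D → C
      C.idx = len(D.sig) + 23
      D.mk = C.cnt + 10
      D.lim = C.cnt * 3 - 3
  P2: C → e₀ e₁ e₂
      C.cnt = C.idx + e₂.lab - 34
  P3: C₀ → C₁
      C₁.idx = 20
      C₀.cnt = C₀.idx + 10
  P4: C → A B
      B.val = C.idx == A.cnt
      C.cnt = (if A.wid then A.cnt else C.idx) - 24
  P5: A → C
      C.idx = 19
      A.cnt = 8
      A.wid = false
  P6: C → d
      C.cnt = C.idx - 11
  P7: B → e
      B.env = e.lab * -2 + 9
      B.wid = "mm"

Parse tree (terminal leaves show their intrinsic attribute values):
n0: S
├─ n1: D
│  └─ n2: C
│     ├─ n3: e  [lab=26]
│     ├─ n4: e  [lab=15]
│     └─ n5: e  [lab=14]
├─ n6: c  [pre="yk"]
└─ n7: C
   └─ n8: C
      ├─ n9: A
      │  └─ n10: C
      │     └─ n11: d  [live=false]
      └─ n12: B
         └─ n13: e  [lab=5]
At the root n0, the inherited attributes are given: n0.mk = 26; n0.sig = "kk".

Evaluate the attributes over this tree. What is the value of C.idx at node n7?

1. n0.mk = 26  [given at root]
2. n0.sig = "kk"  [given at root]
3. n1.sig = "yu"  ["yu"]
4. n2.idx = 25  [len(D.sig) + 23]
5. n3.lab = 26  [terminal]
6. n4.lab = 15  [terminal]
7. n5.lab = 14  [terminal]
8. n2.cnt = 5  [C.idx + e₂.lab - 34]
9. n1.mk = 15  [C.cnt + 10]
10. n1.lim = 12  [C.cnt * 3 - 3]
11. n6.pre = "yk"  [terminal]
12. n7.idx = 19  [D.mk + D.lim - 8]
13. n8.idx = 20  [20]
14. n10.idx = 19  [19]
15. n11.live = false  [terminal]
16. n10.cnt = 8  [C.idx - 11]
17. n9.cnt = 8  [8]
18. n9.wid = false  [false]
19. n12.val = false  [C.idx == A.cnt]
20. n13.lab = 5  [terminal]
21. n12.env = -1  [e.lab * -2 + 9]
22. n12.wid = "mm"  ["mm"]
23. n8.cnt = -4  [(if A.wid then A.cnt else C.idx) - 24]
24. n7.cnt = 29  [C₀.idx + 10]
25. n0.depth = -8  [D.lim - 20]

19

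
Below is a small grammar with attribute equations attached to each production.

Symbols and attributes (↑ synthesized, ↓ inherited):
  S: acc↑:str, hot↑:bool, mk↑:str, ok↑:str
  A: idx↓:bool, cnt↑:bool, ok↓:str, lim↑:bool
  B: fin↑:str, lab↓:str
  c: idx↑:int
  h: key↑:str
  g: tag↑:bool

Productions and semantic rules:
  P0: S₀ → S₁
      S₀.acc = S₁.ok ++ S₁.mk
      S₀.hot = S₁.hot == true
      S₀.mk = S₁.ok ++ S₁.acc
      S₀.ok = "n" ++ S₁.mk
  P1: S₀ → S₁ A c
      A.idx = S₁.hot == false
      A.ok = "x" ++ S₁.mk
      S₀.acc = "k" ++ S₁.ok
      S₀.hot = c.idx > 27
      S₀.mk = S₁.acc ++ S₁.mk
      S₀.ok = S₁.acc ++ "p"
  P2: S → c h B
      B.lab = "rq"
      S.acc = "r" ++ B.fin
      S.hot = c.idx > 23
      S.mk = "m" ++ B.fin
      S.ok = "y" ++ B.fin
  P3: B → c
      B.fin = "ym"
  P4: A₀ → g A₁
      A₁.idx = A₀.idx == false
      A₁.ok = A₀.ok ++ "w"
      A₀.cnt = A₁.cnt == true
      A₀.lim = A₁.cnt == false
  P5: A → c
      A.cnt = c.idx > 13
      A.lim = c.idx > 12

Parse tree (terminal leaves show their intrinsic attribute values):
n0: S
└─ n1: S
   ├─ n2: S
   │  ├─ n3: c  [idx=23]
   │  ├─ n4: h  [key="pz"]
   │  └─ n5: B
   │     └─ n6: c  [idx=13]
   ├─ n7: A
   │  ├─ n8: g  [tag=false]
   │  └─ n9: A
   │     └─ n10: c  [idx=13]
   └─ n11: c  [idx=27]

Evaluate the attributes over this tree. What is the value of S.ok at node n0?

1. n3.idx = 23  [terminal]
2. n4.key = "pz"  [terminal]
3. n5.lab = "rq"  ["rq"]
4. n6.idx = 13  [terminal]
5. n5.fin = "ym"  ["ym"]
6. n2.acc = "rym"  ["r" ++ B.fin]
7. n2.hot = false  [c.idx > 23]
8. n2.mk = "mym"  ["m" ++ B.fin]
9. n2.ok = "yym"  ["y" ++ B.fin]
10. n7.idx = true  [S₁.hot == false]
11. n7.ok = "xmym"  ["x" ++ S₁.mk]
12. n8.tag = false  [terminal]
13. n9.idx = false  [A₀.idx == false]
14. n9.ok = "xmymw"  [A₀.ok ++ "w"]
15. n10.idx = 13  [terminal]
16. n9.cnt = false  [c.idx > 13]
17. n9.lim = true  [c.idx > 12]
18. n7.cnt = false  [A₁.cnt == true]
19. n7.lim = true  [A₁.cnt == false]
20. n11.idx = 27  [terminal]
21. n1.acc = "kyym"  ["k" ++ S₁.ok]
22. n1.hot = false  [c.idx > 27]
23. n1.mk = "rymmym"  [S₁.acc ++ S₁.mk]
24. n1.ok = "rymp"  [S₁.acc ++ "p"]
25. n0.acc = "rymprymmym"  [S₁.ok ++ S₁.mk]
26. n0.hot = false  [S₁.hot == true]
27. n0.mk = "rympkyym"  [S₁.ok ++ S₁.acc]
28. n0.ok = "nrymmym"  ["n" ++ S₁.mk]

"nrymmym"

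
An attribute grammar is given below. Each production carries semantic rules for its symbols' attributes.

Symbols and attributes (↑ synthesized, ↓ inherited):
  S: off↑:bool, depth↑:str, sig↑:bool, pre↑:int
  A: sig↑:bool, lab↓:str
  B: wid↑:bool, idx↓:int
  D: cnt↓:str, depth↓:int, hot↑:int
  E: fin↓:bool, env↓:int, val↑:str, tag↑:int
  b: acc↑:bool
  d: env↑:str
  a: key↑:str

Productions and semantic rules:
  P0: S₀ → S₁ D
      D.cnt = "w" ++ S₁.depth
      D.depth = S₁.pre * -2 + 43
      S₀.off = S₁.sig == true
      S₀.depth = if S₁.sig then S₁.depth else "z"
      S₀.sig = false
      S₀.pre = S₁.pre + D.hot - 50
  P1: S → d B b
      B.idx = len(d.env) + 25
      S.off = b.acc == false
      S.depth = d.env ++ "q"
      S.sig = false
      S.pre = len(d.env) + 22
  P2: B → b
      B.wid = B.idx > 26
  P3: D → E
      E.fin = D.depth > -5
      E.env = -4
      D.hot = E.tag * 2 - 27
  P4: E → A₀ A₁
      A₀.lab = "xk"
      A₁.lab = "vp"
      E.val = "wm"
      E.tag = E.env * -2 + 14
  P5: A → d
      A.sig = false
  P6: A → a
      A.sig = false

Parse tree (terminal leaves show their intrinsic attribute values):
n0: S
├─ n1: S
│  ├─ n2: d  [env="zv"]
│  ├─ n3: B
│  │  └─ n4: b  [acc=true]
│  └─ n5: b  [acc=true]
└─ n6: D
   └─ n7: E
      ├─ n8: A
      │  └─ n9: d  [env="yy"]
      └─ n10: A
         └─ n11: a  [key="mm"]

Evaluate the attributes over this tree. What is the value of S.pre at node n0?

1. n2.env = "zv"  [terminal]
2. n3.idx = 27  [len(d.env) + 25]
3. n4.acc = true  [terminal]
4. n3.wid = true  [B.idx > 26]
5. n5.acc = true  [terminal]
6. n1.off = false  [b.acc == false]
7. n1.depth = "zvq"  [d.env ++ "q"]
8. n1.sig = false  [false]
9. n1.pre = 24  [len(d.env) + 22]
10. n6.cnt = "wzvq"  ["w" ++ S₁.depth]
11. n6.depth = -5  [S₁.pre * -2 + 43]
12. n7.fin = false  [D.depth > -5]
13. n7.env = -4  [-4]
14. n8.lab = "xk"  ["xk"]
15. n9.env = "yy"  [terminal]
16. n8.sig = false  [false]
17. n10.lab = "vp"  ["vp"]
18. n11.key = "mm"  [terminal]
19. n10.sig = false  [false]
20. n7.val = "wm"  ["wm"]
21. n7.tag = 22  [E.env * -2 + 14]
22. n6.hot = 17  [E.tag * 2 - 27]
23. n0.off = false  [S₁.sig == true]
24. n0.depth = "z"  [if S₁.sig then S₁.depth else "z"]
25. n0.sig = false  [false]
26. n0.pre = -9  [S₁.pre + D.hot - 50]

-9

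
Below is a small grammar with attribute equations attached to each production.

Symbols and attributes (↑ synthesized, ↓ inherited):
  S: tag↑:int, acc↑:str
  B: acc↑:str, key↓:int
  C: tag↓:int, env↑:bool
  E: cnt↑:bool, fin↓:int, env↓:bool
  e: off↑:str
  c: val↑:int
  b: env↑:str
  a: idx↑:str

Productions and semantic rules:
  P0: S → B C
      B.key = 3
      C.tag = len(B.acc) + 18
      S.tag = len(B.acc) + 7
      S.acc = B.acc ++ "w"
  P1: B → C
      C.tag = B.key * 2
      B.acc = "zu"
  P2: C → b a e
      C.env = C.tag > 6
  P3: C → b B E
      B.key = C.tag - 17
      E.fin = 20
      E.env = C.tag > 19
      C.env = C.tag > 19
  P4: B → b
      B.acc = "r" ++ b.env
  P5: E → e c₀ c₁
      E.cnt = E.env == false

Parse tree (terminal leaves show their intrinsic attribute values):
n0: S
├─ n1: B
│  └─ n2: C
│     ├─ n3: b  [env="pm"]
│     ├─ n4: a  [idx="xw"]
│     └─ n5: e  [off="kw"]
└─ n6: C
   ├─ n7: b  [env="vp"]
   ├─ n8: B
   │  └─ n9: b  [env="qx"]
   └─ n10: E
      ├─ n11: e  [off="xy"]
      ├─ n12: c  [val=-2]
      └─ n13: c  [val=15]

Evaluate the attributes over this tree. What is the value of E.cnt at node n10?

false

1. n1.key = 3  [3]
2. n2.tag = 6  [B.key * 2]
3. n3.env = "pm"  [terminal]
4. n4.idx = "xw"  [terminal]
5. n5.off = "kw"  [terminal]
6. n2.env = false  [C.tag > 6]
7. n1.acc = "zu"  ["zu"]
8. n6.tag = 20  [len(B.acc) + 18]
9. n7.env = "vp"  [terminal]
10. n8.key = 3  [C.tag - 17]
11. n9.env = "qx"  [terminal]
12. n8.acc = "rqx"  ["r" ++ b.env]
13. n10.fin = 20  [20]
14. n10.env = true  [C.tag > 19]
15. n11.off = "xy"  [terminal]
16. n12.val = -2  [terminal]
17. n13.val = 15  [terminal]
18. n10.cnt = false  [E.env == false]
19. n6.env = true  [C.tag > 19]
20. n0.tag = 9  [len(B.acc) + 7]
21. n0.acc = "zuw"  [B.acc ++ "w"]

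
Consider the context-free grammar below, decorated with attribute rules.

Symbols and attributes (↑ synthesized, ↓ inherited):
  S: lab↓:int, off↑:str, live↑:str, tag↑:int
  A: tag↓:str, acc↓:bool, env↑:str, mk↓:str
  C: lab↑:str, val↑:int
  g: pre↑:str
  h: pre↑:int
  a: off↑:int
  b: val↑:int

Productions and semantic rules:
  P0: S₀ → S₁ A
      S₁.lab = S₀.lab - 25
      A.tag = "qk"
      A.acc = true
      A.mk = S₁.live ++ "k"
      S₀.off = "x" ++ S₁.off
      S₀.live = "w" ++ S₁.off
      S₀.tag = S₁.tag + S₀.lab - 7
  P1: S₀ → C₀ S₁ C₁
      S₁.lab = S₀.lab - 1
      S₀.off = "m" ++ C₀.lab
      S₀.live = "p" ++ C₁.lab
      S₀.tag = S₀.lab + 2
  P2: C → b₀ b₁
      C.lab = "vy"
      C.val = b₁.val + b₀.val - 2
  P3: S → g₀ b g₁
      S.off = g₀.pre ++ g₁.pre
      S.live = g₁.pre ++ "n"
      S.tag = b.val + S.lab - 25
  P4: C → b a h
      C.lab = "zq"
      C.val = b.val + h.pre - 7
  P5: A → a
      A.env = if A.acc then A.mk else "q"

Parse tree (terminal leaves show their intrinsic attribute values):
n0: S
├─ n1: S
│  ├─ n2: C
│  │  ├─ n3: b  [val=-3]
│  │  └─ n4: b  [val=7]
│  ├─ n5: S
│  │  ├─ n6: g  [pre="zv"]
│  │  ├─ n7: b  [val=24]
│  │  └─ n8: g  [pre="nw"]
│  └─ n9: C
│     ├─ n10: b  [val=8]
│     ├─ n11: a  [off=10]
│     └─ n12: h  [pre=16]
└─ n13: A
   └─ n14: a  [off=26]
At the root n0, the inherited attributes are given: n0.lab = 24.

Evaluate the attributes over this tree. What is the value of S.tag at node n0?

18

1. n0.lab = 24  [given at root]
2. n1.lab = -1  [S₀.lab - 25]
3. n3.val = -3  [terminal]
4. n4.val = 7  [terminal]
5. n2.lab = "vy"  ["vy"]
6. n2.val = 2  [b₁.val + b₀.val - 2]
7. n5.lab = -2  [S₀.lab - 1]
8. n6.pre = "zv"  [terminal]
9. n7.val = 24  [terminal]
10. n8.pre = "nw"  [terminal]
11. n5.off = "zvnw"  [g₀.pre ++ g₁.pre]
12. n5.live = "nwn"  [g₁.pre ++ "n"]
13. n5.tag = -3  [b.val + S.lab - 25]
14. n10.val = 8  [terminal]
15. n11.off = 10  [terminal]
16. n12.pre = 16  [terminal]
17. n9.lab = "zq"  ["zq"]
18. n9.val = 17  [b.val + h.pre - 7]
19. n1.off = "mvy"  ["m" ++ C₀.lab]
20. n1.live = "pzq"  ["p" ++ C₁.lab]
21. n1.tag = 1  [S₀.lab + 2]
22. n13.tag = "qk"  ["qk"]
23. n13.acc = true  [true]
24. n13.mk = "pzqk"  [S₁.live ++ "k"]
25. n14.off = 26  [terminal]
26. n13.env = "pzqk"  [if A.acc then A.mk else "q"]
27. n0.off = "xmvy"  ["x" ++ S₁.off]
28. n0.live = "wmvy"  ["w" ++ S₁.off]
29. n0.tag = 18  [S₁.tag + S₀.lab - 7]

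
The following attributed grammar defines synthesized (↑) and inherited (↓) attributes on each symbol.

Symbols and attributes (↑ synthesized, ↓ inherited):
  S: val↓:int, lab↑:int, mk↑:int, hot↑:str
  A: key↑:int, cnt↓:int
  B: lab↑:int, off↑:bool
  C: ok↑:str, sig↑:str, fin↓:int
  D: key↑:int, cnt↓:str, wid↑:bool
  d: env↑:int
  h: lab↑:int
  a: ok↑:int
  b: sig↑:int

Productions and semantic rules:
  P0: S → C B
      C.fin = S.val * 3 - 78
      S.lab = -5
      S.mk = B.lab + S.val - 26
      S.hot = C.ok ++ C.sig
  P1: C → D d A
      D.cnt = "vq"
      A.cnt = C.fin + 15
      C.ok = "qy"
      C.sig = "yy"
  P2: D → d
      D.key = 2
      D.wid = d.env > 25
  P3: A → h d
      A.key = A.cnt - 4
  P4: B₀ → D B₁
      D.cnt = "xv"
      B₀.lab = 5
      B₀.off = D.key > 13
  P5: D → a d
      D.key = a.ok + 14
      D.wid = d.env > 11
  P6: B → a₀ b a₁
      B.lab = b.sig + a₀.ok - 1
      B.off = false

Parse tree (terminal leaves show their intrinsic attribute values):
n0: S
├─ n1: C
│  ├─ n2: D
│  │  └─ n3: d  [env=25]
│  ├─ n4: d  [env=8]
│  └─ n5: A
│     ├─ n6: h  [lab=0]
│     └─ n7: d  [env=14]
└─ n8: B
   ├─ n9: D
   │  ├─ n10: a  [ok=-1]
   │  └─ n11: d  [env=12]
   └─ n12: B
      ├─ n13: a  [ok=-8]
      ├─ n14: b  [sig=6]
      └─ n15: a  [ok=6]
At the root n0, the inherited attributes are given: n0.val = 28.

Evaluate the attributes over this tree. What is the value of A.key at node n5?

17

1. n0.val = 28  [given at root]
2. n1.fin = 6  [S.val * 3 - 78]
3. n2.cnt = "vq"  ["vq"]
4. n3.env = 25  [terminal]
5. n2.key = 2  [2]
6. n2.wid = false  [d.env > 25]
7. n4.env = 8  [terminal]
8. n5.cnt = 21  [C.fin + 15]
9. n6.lab = 0  [terminal]
10. n7.env = 14  [terminal]
11. n5.key = 17  [A.cnt - 4]
12. n1.ok = "qy"  ["qy"]
13. n1.sig = "yy"  ["yy"]
14. n9.cnt = "xv"  ["xv"]
15. n10.ok = -1  [terminal]
16. n11.env = 12  [terminal]
17. n9.key = 13  [a.ok + 14]
18. n9.wid = true  [d.env > 11]
19. n13.ok = -8  [terminal]
20. n14.sig = 6  [terminal]
21. n15.ok = 6  [terminal]
22. n12.lab = -3  [b.sig + a₀.ok - 1]
23. n12.off = false  [false]
24. n8.lab = 5  [5]
25. n8.off = false  [D.key > 13]
26. n0.lab = -5  [-5]
27. n0.mk = 7  [B.lab + S.val - 26]
28. n0.hot = "qyyy"  [C.ok ++ C.sig]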